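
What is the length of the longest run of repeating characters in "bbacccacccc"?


Input: "bbacccacccc"
Scanning for longest run:
  Position 1 ('b'): continues run of 'b', length=2
  Position 2 ('a'): new char, reset run to 1
  Position 3 ('c'): new char, reset run to 1
  Position 4 ('c'): continues run of 'c', length=2
  Position 5 ('c'): continues run of 'c', length=3
  Position 6 ('a'): new char, reset run to 1
  Position 7 ('c'): new char, reset run to 1
  Position 8 ('c'): continues run of 'c', length=2
  Position 9 ('c'): continues run of 'c', length=3
  Position 10 ('c'): continues run of 'c', length=4
Longest run: 'c' with length 4

4


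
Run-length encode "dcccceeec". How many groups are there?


Input: dcccceeec
Scanning for consecutive runs:
  Group 1: 'd' x 1 (positions 0-0)
  Group 2: 'c' x 4 (positions 1-4)
  Group 3: 'e' x 3 (positions 5-7)
  Group 4: 'c' x 1 (positions 8-8)
Total groups: 4

4


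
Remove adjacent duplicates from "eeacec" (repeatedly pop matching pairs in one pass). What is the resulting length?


Input: eeacec
Stack-based adjacent duplicate removal:
  Read 'e': push. Stack: e
  Read 'e': matches stack top 'e' => pop. Stack: (empty)
  Read 'a': push. Stack: a
  Read 'c': push. Stack: ac
  Read 'e': push. Stack: ace
  Read 'c': push. Stack: acec
Final stack: "acec" (length 4)

4


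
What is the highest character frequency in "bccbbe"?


Input: bccbbe
Character counts:
  'b': 3
  'c': 2
  'e': 1
Maximum frequency: 3

3


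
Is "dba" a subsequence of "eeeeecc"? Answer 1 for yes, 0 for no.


Check if "dba" is a subsequence of "eeeeecc"
Greedy scan:
  Position 0 ('e'): no match needed
  Position 1 ('e'): no match needed
  Position 2 ('e'): no match needed
  Position 3 ('e'): no match needed
  Position 4 ('e'): no match needed
  Position 5 ('c'): no match needed
  Position 6 ('c'): no match needed
Only matched 0/3 characters => not a subsequence

0


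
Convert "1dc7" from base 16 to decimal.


Input: "1dc7" in base 16
Positional expansion:
  Digit '1' (value 1) x 16^3 = 4096
  Digit 'd' (value 13) x 16^2 = 3328
  Digit 'c' (value 12) x 16^1 = 192
  Digit '7' (value 7) x 16^0 = 7
Sum = 7623

7623


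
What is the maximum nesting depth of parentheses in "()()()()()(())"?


Input: "()()()()()(())"
Tracking depth:
  Position 0 '(': depth becomes 1
  Position 1 ')': depth becomes 0
  Position 2 '(': depth becomes 1
  Position 3 ')': depth becomes 0
  Position 4 '(': depth becomes 1
  Position 5 ')': depth becomes 0
  Position 6 '(': depth becomes 1
  Position 7 ')': depth becomes 0
  Position 8 '(': depth becomes 1
  Position 9 ')': depth becomes 0
  Position 10 '(': depth becomes 1
  Position 11 '(': depth becomes 2
  Position 12 ')': depth becomes 1
  Position 13 ')': depth becomes 0
Maximum depth reached: 2

2


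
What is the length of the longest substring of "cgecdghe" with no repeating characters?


Input: "cgecdghe"
Sliding window (track last position of each char):
  Position 0 ('c'): window [0,0] length 1 -- new best
  Position 1 ('g'): window [0,1] length 2 -- new best
  Position 2 ('e'): window [0,2] length 3 -- new best
  Position 3 ('c'): repeat (last at 0), move window start to 1
  Position 3 ('c'): window [1,3] length 3
  Position 4 ('d'): window [1,4] length 4 -- new best
  Position 5 ('g'): repeat (last at 1), move window start to 2
  Position 5 ('g'): window [2,5] length 4
  Position 6 ('h'): window [2,6] length 5 -- new best
  Position 7 ('e'): repeat (last at 2), move window start to 3
  Position 7 ('e'): window [3,7] length 5
Longest substring with no repeats: "ecdgh" with length 5

5


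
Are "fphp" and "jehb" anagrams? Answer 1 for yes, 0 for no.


Strings: "fphp", "jehb"
Sorted first:  fhpp
Sorted second: behj
Differ at position 0: 'f' vs 'b' => not anagrams

0


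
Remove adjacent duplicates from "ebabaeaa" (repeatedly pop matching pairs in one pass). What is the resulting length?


Input: ebabaeaa
Stack-based adjacent duplicate removal:
  Read 'e': push. Stack: e
  Read 'b': push. Stack: eb
  Read 'a': push. Stack: eba
  Read 'b': push. Stack: ebab
  Read 'a': push. Stack: ebaba
  Read 'e': push. Stack: ebabae
  Read 'a': push. Stack: ebabaea
  Read 'a': matches stack top 'a' => pop. Stack: ebabae
Final stack: "ebabae" (length 6)

6


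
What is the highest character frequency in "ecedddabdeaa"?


Input: ecedddabdeaa
Character counts:
  'a': 3
  'b': 1
  'c': 1
  'd': 4
  'e': 3
Maximum frequency: 4

4


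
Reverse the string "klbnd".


Input: klbnd
Reading characters right to left:
  Position 4: 'd'
  Position 3: 'n'
  Position 2: 'b'
  Position 1: 'l'
  Position 0: 'k'
Reversed: dnblk

dnblk


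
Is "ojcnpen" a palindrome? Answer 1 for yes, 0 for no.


Input: ojcnpen
Reversed: nepncjo
  Compare pos 0 ('o') with pos 6 ('n'): MISMATCH
  Compare pos 1 ('j') with pos 5 ('e'): MISMATCH
  Compare pos 2 ('c') with pos 4 ('p'): MISMATCH
Result: not a palindrome

0


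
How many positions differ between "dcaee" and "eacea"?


Comparing "dcaee" and "eacea" position by position:
  Position 0: 'd' vs 'e' => DIFFER
  Position 1: 'c' vs 'a' => DIFFER
  Position 2: 'a' vs 'c' => DIFFER
  Position 3: 'e' vs 'e' => same
  Position 4: 'e' vs 'a' => DIFFER
Positions that differ: 4

4


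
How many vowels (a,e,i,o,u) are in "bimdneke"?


Input: bimdneke
Checking each character:
  'b' at position 0: consonant
  'i' at position 1: vowel (running total: 1)
  'm' at position 2: consonant
  'd' at position 3: consonant
  'n' at position 4: consonant
  'e' at position 5: vowel (running total: 2)
  'k' at position 6: consonant
  'e' at position 7: vowel (running total: 3)
Total vowels: 3

3


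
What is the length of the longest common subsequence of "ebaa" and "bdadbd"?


LCS of "ebaa" and "bdadbd"
DP table:
           b    d    a    d    b    d
      0    0    0    0    0    0    0
  e   0    0    0    0    0    0    0
  b   0    1    1    1    1    1    1
  a   0    1    1    2    2    2    2
  a   0    1    1    2    2    2    2
LCS length = dp[4][6] = 2

2


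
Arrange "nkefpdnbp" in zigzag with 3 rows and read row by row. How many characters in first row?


Zigzag "nkefpdnbp" into 3 rows:
Placing characters:
  'n' => row 0
  'k' => row 1
  'e' => row 2
  'f' => row 1
  'p' => row 0
  'd' => row 1
  'n' => row 2
  'b' => row 1
  'p' => row 0
Rows:
  Row 0: "npp"
  Row 1: "kfdb"
  Row 2: "en"
First row length: 3

3


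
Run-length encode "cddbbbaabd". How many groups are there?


Input: cddbbbaabd
Scanning for consecutive runs:
  Group 1: 'c' x 1 (positions 0-0)
  Group 2: 'd' x 2 (positions 1-2)
  Group 3: 'b' x 3 (positions 3-5)
  Group 4: 'a' x 2 (positions 6-7)
  Group 5: 'b' x 1 (positions 8-8)
  Group 6: 'd' x 1 (positions 9-9)
Total groups: 6

6


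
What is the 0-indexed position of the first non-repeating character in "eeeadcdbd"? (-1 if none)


Input: eeeadcdbd
Character frequencies:
  'a': 1
  'b': 1
  'c': 1
  'd': 3
  'e': 3
Scanning left to right for freq == 1:
  Position 0 ('e'): freq=3, skip
  Position 1 ('e'): freq=3, skip
  Position 2 ('e'): freq=3, skip
  Position 3 ('a'): unique! => answer = 3

3


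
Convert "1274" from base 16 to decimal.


Input: "1274" in base 16
Positional expansion:
  Digit '1' (value 1) x 16^3 = 4096
  Digit '2' (value 2) x 16^2 = 512
  Digit '7' (value 7) x 16^1 = 112
  Digit '4' (value 4) x 16^0 = 4
Sum = 4724

4724


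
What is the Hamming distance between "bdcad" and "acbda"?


Comparing "bdcad" and "acbda" position by position:
  Position 0: 'b' vs 'a' => differ
  Position 1: 'd' vs 'c' => differ
  Position 2: 'c' vs 'b' => differ
  Position 3: 'a' vs 'd' => differ
  Position 4: 'd' vs 'a' => differ
Total differences (Hamming distance): 5

5


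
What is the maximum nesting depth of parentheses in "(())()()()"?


Input: "(())()()()"
Tracking depth:
  Position 0 '(': depth becomes 1
  Position 1 '(': depth becomes 2
  Position 2 ')': depth becomes 1
  Position 3 ')': depth becomes 0
  Position 4 '(': depth becomes 1
  Position 5 ')': depth becomes 0
  Position 6 '(': depth becomes 1
  Position 7 ')': depth becomes 0
  Position 8 '(': depth becomes 1
  Position 9 ')': depth becomes 0
Maximum depth reached: 2

2


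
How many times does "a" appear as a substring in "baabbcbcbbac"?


Searching for "a" in "baabbcbcbbac"
Scanning each position:
  Position 0: "b" => no
  Position 1: "a" => MATCH
  Position 2: "a" => MATCH
  Position 3: "b" => no
  Position 4: "b" => no
  Position 5: "c" => no
  Position 6: "b" => no
  Position 7: "c" => no
  Position 8: "b" => no
  Position 9: "b" => no
  Position 10: "a" => MATCH
  Position 11: "c" => no
Total occurrences: 3

3


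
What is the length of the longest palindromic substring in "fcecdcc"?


Input: "fcecdcc"
Checking substrings for palindromes:
  [1:4] "cec" (len 3) => palindrome
  [3:6] "cdc" (len 3) => palindrome
  [5:7] "cc" (len 2) => palindrome
Longest palindromic substring: "cec" with length 3

3


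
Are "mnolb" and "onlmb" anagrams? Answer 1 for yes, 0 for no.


Strings: "mnolb", "onlmb"
Sorted first:  blmno
Sorted second: blmno
Sorted forms match => anagrams

1


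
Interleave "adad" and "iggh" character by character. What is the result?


Interleaving "adad" and "iggh":
  Position 0: 'a' from first, 'i' from second => "ai"
  Position 1: 'd' from first, 'g' from second => "dg"
  Position 2: 'a' from first, 'g' from second => "ag"
  Position 3: 'd' from first, 'h' from second => "dh"
Result: aidgagdh

aidgagdh


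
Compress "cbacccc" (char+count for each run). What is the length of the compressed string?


Input: cbacccc
Runs:
  'c' x 1 => "c1"
  'b' x 1 => "b1"
  'a' x 1 => "a1"
  'c' x 4 => "c4"
Compressed: "c1b1a1c4"
Compressed length: 8

8


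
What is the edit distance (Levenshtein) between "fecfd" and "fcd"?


Computing edit distance: "fecfd" -> "fcd"
DP table:
           f    c    d
      0    1    2    3
  f   1    0    1    2
  e   2    1    1    2
  c   3    2    1    2
  f   4    3    2    2
  d   5    4    3    2
Edit distance = dp[5][3] = 2

2


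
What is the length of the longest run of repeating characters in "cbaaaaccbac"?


Input: "cbaaaaccbac"
Scanning for longest run:
  Position 1 ('b'): new char, reset run to 1
  Position 2 ('a'): new char, reset run to 1
  Position 3 ('a'): continues run of 'a', length=2
  Position 4 ('a'): continues run of 'a', length=3
  Position 5 ('a'): continues run of 'a', length=4
  Position 6 ('c'): new char, reset run to 1
  Position 7 ('c'): continues run of 'c', length=2
  Position 8 ('b'): new char, reset run to 1
  Position 9 ('a'): new char, reset run to 1
  Position 10 ('c'): new char, reset run to 1
Longest run: 'a' with length 4

4


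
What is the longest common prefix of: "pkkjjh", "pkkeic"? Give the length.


Words: pkkjjh, pkkeic
  Position 0: all 'p' => match
  Position 1: all 'k' => match
  Position 2: all 'k' => match
  Position 3: ('j', 'e') => mismatch, stop
LCP = "pkk" (length 3)

3


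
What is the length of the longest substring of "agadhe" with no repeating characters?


Input: "agadhe"
Sliding window (track last position of each char):
  Position 0 ('a'): window [0,0] length 1 -- new best
  Position 1 ('g'): window [0,1] length 2 -- new best
  Position 2 ('a'): repeat (last at 0), move window start to 1
  Position 2 ('a'): window [1,2] length 2
  Position 3 ('d'): window [1,3] length 3 -- new best
  Position 4 ('h'): window [1,4] length 4 -- new best
  Position 5 ('e'): window [1,5] length 5 -- new best
Longest substring with no repeats: "gadhe" with length 5

5


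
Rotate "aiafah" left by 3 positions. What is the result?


Input: "aiafah", rotate left by 3
First 3 characters: "aia"
Remaining characters: "fah"
Concatenate remaining + first: "fah" + "aia" = "fahaia"

fahaia


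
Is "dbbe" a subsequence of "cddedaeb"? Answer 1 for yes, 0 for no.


Check if "dbbe" is a subsequence of "cddedaeb"
Greedy scan:
  Position 0 ('c'): no match needed
  Position 1 ('d'): matches sub[0] = 'd'
  Position 2 ('d'): no match needed
  Position 3 ('e'): no match needed
  Position 4 ('d'): no match needed
  Position 5 ('a'): no match needed
  Position 6 ('e'): no match needed
  Position 7 ('b'): matches sub[1] = 'b'
Only matched 2/4 characters => not a subsequence

0


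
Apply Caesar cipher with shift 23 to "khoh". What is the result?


Caesar cipher: shift "khoh" by 23
  'k' (pos 10) + 23 = pos 7 = 'h'
  'h' (pos 7) + 23 = pos 4 = 'e'
  'o' (pos 14) + 23 = pos 11 = 'l'
  'h' (pos 7) + 23 = pos 4 = 'e'
Result: hele

hele


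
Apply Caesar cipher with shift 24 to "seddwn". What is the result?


Caesar cipher: shift "seddwn" by 24
  's' (pos 18) + 24 = pos 16 = 'q'
  'e' (pos 4) + 24 = pos 2 = 'c'
  'd' (pos 3) + 24 = pos 1 = 'b'
  'd' (pos 3) + 24 = pos 1 = 'b'
  'w' (pos 22) + 24 = pos 20 = 'u'
  'n' (pos 13) + 24 = pos 11 = 'l'
Result: qcbbul

qcbbul


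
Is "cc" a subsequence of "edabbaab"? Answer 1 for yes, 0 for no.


Check if "cc" is a subsequence of "edabbaab"
Greedy scan:
  Position 0 ('e'): no match needed
  Position 1 ('d'): no match needed
  Position 2 ('a'): no match needed
  Position 3 ('b'): no match needed
  Position 4 ('b'): no match needed
  Position 5 ('a'): no match needed
  Position 6 ('a'): no match needed
  Position 7 ('b'): no match needed
Only matched 0/2 characters => not a subsequence

0


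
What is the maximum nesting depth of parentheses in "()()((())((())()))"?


Input: "()()((())((())()))"
Tracking depth:
  Position 0 '(': depth becomes 1
  Position 1 ')': depth becomes 0
  Position 2 '(': depth becomes 1
  Position 3 ')': depth becomes 0
  Position 4 '(': depth becomes 1
  Position 5 '(': depth becomes 2
  Position 6 '(': depth becomes 3
  Position 7 ')': depth becomes 2
  Position 8 ')': depth becomes 1
  Position 9 '(': depth becomes 2
  Position 10 '(': depth becomes 3
  Position 11 '(': depth becomes 4
  Position 12 ')': depth becomes 3
  Position 13 ')': depth becomes 2
  Position 14 '(': depth becomes 3
  Position 15 ')': depth becomes 2
  Position 16 ')': depth becomes 1
  Position 17 ')': depth becomes 0
Maximum depth reached: 4

4


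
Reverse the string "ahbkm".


Input: ahbkm
Reading characters right to left:
  Position 4: 'm'
  Position 3: 'k'
  Position 2: 'b'
  Position 1: 'h'
  Position 0: 'a'
Reversed: mkbha

mkbha


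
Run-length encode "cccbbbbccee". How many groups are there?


Input: cccbbbbccee
Scanning for consecutive runs:
  Group 1: 'c' x 3 (positions 0-2)
  Group 2: 'b' x 4 (positions 3-6)
  Group 3: 'c' x 2 (positions 7-8)
  Group 4: 'e' x 2 (positions 9-10)
Total groups: 4

4


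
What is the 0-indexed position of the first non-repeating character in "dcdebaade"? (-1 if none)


Input: dcdebaade
Character frequencies:
  'a': 2
  'b': 1
  'c': 1
  'd': 3
  'e': 2
Scanning left to right for freq == 1:
  Position 0 ('d'): freq=3, skip
  Position 1 ('c'): unique! => answer = 1

1


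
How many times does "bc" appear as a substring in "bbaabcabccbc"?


Searching for "bc" in "bbaabcabccbc"
Scanning each position:
  Position 0: "bb" => no
  Position 1: "ba" => no
  Position 2: "aa" => no
  Position 3: "ab" => no
  Position 4: "bc" => MATCH
  Position 5: "ca" => no
  Position 6: "ab" => no
  Position 7: "bc" => MATCH
  Position 8: "cc" => no
  Position 9: "cb" => no
  Position 10: "bc" => MATCH
Total occurrences: 3

3


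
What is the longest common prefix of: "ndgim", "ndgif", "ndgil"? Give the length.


Words: ndgim, ndgif, ndgil
  Position 0: all 'n' => match
  Position 1: all 'd' => match
  Position 2: all 'g' => match
  Position 3: all 'i' => match
  Position 4: ('m', 'f', 'l') => mismatch, stop
LCP = "ndgi" (length 4)

4


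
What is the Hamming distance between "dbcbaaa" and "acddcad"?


Comparing "dbcbaaa" and "acddcad" position by position:
  Position 0: 'd' vs 'a' => differ
  Position 1: 'b' vs 'c' => differ
  Position 2: 'c' vs 'd' => differ
  Position 3: 'b' vs 'd' => differ
  Position 4: 'a' vs 'c' => differ
  Position 5: 'a' vs 'a' => same
  Position 6: 'a' vs 'd' => differ
Total differences (Hamming distance): 6

6


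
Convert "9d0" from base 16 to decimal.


Input: "9d0" in base 16
Positional expansion:
  Digit '9' (value 9) x 16^2 = 2304
  Digit 'd' (value 13) x 16^1 = 208
  Digit '0' (value 0) x 16^0 = 0
Sum = 2512

2512


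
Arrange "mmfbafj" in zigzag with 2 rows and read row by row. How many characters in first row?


Zigzag "mmfbafj" into 2 rows:
Placing characters:
  'm' => row 0
  'm' => row 1
  'f' => row 0
  'b' => row 1
  'a' => row 0
  'f' => row 1
  'j' => row 0
Rows:
  Row 0: "mfaj"
  Row 1: "mbf"
First row length: 4

4


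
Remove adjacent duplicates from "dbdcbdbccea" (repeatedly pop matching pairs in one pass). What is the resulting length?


Input: dbdcbdbccea
Stack-based adjacent duplicate removal:
  Read 'd': push. Stack: d
  Read 'b': push. Stack: db
  Read 'd': push. Stack: dbd
  Read 'c': push. Stack: dbdc
  Read 'b': push. Stack: dbdcb
  Read 'd': push. Stack: dbdcbd
  Read 'b': push. Stack: dbdcbdb
  Read 'c': push. Stack: dbdcbdbc
  Read 'c': matches stack top 'c' => pop. Stack: dbdcbdb
  Read 'e': push. Stack: dbdcbdbe
  Read 'a': push. Stack: dbdcbdbea
Final stack: "dbdcbdbea" (length 9)

9


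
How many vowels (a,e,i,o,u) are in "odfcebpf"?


Input: odfcebpf
Checking each character:
  'o' at position 0: vowel (running total: 1)
  'd' at position 1: consonant
  'f' at position 2: consonant
  'c' at position 3: consonant
  'e' at position 4: vowel (running total: 2)
  'b' at position 5: consonant
  'p' at position 6: consonant
  'f' at position 7: consonant
Total vowels: 2

2


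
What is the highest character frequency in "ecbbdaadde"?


Input: ecbbdaadde
Character counts:
  'a': 2
  'b': 2
  'c': 1
  'd': 3
  'e': 2
Maximum frequency: 3

3


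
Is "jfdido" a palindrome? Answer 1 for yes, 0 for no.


Input: jfdido
Reversed: odidfj
  Compare pos 0 ('j') with pos 5 ('o'): MISMATCH
  Compare pos 1 ('f') with pos 4 ('d'): MISMATCH
  Compare pos 2 ('d') with pos 3 ('i'): MISMATCH
Result: not a palindrome

0


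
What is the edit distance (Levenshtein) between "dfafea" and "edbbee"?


Computing edit distance: "dfafea" -> "edbbee"
DP table:
           e    d    b    b    e    e
      0    1    2    3    4    5    6
  d   1    1    1    2    3    4    5
  f   2    2    2    2    3    4    5
  a   3    3    3    3    3    4    5
  f   4    4    4    4    4    4    5
  e   5    4    5    5    5    4    4
  a   6    5    5    6    6    5    5
Edit distance = dp[6][6] = 5

5


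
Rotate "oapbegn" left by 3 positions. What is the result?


Input: "oapbegn", rotate left by 3
First 3 characters: "oap"
Remaining characters: "begn"
Concatenate remaining + first: "begn" + "oap" = "begnoap"

begnoap


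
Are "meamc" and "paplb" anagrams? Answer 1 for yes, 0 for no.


Strings: "meamc", "paplb"
Sorted first:  acemm
Sorted second: ablpp
Differ at position 1: 'c' vs 'b' => not anagrams

0


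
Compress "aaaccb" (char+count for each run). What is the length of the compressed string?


Input: aaaccb
Runs:
  'a' x 3 => "a3"
  'c' x 2 => "c2"
  'b' x 1 => "b1"
Compressed: "a3c2b1"
Compressed length: 6

6


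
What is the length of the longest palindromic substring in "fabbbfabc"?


Input: "fabbbfabc"
Checking substrings for palindromes:
  [2:5] "bbb" (len 3) => palindrome
  [2:4] "bb" (len 2) => palindrome
  [3:5] "bb" (len 2) => palindrome
Longest palindromic substring: "bbb" with length 3

3


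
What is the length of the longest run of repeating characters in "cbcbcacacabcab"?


Input: "cbcbcacacabcab"
Scanning for longest run:
  Position 1 ('b'): new char, reset run to 1
  Position 2 ('c'): new char, reset run to 1
  Position 3 ('b'): new char, reset run to 1
  Position 4 ('c'): new char, reset run to 1
  Position 5 ('a'): new char, reset run to 1
  Position 6 ('c'): new char, reset run to 1
  Position 7 ('a'): new char, reset run to 1
  Position 8 ('c'): new char, reset run to 1
  Position 9 ('a'): new char, reset run to 1
  Position 10 ('b'): new char, reset run to 1
  Position 11 ('c'): new char, reset run to 1
  Position 12 ('a'): new char, reset run to 1
  Position 13 ('b'): new char, reset run to 1
Longest run: 'c' with length 1

1


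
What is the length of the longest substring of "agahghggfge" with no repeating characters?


Input: "agahghggfge"
Sliding window (track last position of each char):
  Position 0 ('a'): window [0,0] length 1 -- new best
  Position 1 ('g'): window [0,1] length 2 -- new best
  Position 2 ('a'): repeat (last at 0), move window start to 1
  Position 2 ('a'): window [1,2] length 2
  Position 3 ('h'): window [1,3] length 3 -- new best
  Position 4 ('g'): repeat (last at 1), move window start to 2
  Position 4 ('g'): window [2,4] length 3
  Position 5 ('h'): repeat (last at 3), move window start to 4
  Position 5 ('h'): window [4,5] length 2
  Position 6 ('g'): repeat (last at 4), move window start to 5
  Position 6 ('g'): window [5,6] length 2
  Position 7 ('g'): repeat (last at 6), move window start to 7
  Position 7 ('g'): window [7,7] length 1
  Position 8 ('f'): window [7,8] length 2
  Position 9 ('g'): repeat (last at 7), move window start to 8
  Position 9 ('g'): window [8,9] length 2
  Position 10 ('e'): window [8,10] length 3
Longest substring with no repeats: "gah" with length 3

3


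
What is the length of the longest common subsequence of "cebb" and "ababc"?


LCS of "cebb" and "ababc"
DP table:
           a    b    a    b    c
      0    0    0    0    0    0
  c   0    0    0    0    0    1
  e   0    0    0    0    0    1
  b   0    0    1    1    1    1
  b   0    0    1    1    2    2
LCS length = dp[4][5] = 2

2


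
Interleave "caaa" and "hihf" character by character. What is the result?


Interleaving "caaa" and "hihf":
  Position 0: 'c' from first, 'h' from second => "ch"
  Position 1: 'a' from first, 'i' from second => "ai"
  Position 2: 'a' from first, 'h' from second => "ah"
  Position 3: 'a' from first, 'f' from second => "af"
Result: chaiahaf

chaiahaf


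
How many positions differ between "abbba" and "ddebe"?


Comparing "abbba" and "ddebe" position by position:
  Position 0: 'a' vs 'd' => DIFFER
  Position 1: 'b' vs 'd' => DIFFER
  Position 2: 'b' vs 'e' => DIFFER
  Position 3: 'b' vs 'b' => same
  Position 4: 'a' vs 'e' => DIFFER
Positions that differ: 4

4


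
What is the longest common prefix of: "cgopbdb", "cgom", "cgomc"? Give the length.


Words: cgopbdb, cgom, cgomc
  Position 0: all 'c' => match
  Position 1: all 'g' => match
  Position 2: all 'o' => match
  Position 3: ('p', 'm', 'm') => mismatch, stop
LCP = "cgo" (length 3)

3


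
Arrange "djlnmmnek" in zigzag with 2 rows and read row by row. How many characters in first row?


Zigzag "djlnmmnek" into 2 rows:
Placing characters:
  'd' => row 0
  'j' => row 1
  'l' => row 0
  'n' => row 1
  'm' => row 0
  'm' => row 1
  'n' => row 0
  'e' => row 1
  'k' => row 0
Rows:
  Row 0: "dlmnk"
  Row 1: "jnme"
First row length: 5

5


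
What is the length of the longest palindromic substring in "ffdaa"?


Input: "ffdaa"
Checking substrings for palindromes:
  [0:2] "ff" (len 2) => palindrome
  [3:5] "aa" (len 2) => palindrome
Longest palindromic substring: "ff" with length 2

2


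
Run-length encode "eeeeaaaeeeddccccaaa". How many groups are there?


Input: eeeeaaaeeeddccccaaa
Scanning for consecutive runs:
  Group 1: 'e' x 4 (positions 0-3)
  Group 2: 'a' x 3 (positions 4-6)
  Group 3: 'e' x 3 (positions 7-9)
  Group 4: 'd' x 2 (positions 10-11)
  Group 5: 'c' x 4 (positions 12-15)
  Group 6: 'a' x 3 (positions 16-18)
Total groups: 6

6


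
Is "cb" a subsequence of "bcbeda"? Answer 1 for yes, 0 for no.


Check if "cb" is a subsequence of "bcbeda"
Greedy scan:
  Position 0 ('b'): no match needed
  Position 1 ('c'): matches sub[0] = 'c'
  Position 2 ('b'): matches sub[1] = 'b'
  Position 3 ('e'): no match needed
  Position 4 ('d'): no match needed
  Position 5 ('a'): no match needed
All 2 characters matched => is a subsequence

1


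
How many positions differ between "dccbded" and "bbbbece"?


Comparing "dccbded" and "bbbbece" position by position:
  Position 0: 'd' vs 'b' => DIFFER
  Position 1: 'c' vs 'b' => DIFFER
  Position 2: 'c' vs 'b' => DIFFER
  Position 3: 'b' vs 'b' => same
  Position 4: 'd' vs 'e' => DIFFER
  Position 5: 'e' vs 'c' => DIFFER
  Position 6: 'd' vs 'e' => DIFFER
Positions that differ: 6

6


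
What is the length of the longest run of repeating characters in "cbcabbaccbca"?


Input: "cbcabbaccbca"
Scanning for longest run:
  Position 1 ('b'): new char, reset run to 1
  Position 2 ('c'): new char, reset run to 1
  Position 3 ('a'): new char, reset run to 1
  Position 4 ('b'): new char, reset run to 1
  Position 5 ('b'): continues run of 'b', length=2
  Position 6 ('a'): new char, reset run to 1
  Position 7 ('c'): new char, reset run to 1
  Position 8 ('c'): continues run of 'c', length=2
  Position 9 ('b'): new char, reset run to 1
  Position 10 ('c'): new char, reset run to 1
  Position 11 ('a'): new char, reset run to 1
Longest run: 'b' with length 2

2


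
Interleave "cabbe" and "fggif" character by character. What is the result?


Interleaving "cabbe" and "fggif":
  Position 0: 'c' from first, 'f' from second => "cf"
  Position 1: 'a' from first, 'g' from second => "ag"
  Position 2: 'b' from first, 'g' from second => "bg"
  Position 3: 'b' from first, 'i' from second => "bi"
  Position 4: 'e' from first, 'f' from second => "ef"
Result: cfagbgbief

cfagbgbief


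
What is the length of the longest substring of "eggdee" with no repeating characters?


Input: "eggdee"
Sliding window (track last position of each char):
  Position 0 ('e'): window [0,0] length 1 -- new best
  Position 1 ('g'): window [0,1] length 2 -- new best
  Position 2 ('g'): repeat (last at 1), move window start to 2
  Position 2 ('g'): window [2,2] length 1
  Position 3 ('d'): window [2,3] length 2
  Position 4 ('e'): window [2,4] length 3 -- new best
  Position 5 ('e'): repeat (last at 4), move window start to 5
  Position 5 ('e'): window [5,5] length 1
Longest substring with no repeats: "gde" with length 3

3


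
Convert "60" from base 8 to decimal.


Input: "60" in base 8
Positional expansion:
  Digit '6' (value 6) x 8^1 = 48
  Digit '0' (value 0) x 8^0 = 0
Sum = 48

48


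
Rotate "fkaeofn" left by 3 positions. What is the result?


Input: "fkaeofn", rotate left by 3
First 3 characters: "fka"
Remaining characters: "eofn"
Concatenate remaining + first: "eofn" + "fka" = "eofnfka"

eofnfka


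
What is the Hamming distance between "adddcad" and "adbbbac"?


Comparing "adddcad" and "adbbbac" position by position:
  Position 0: 'a' vs 'a' => same
  Position 1: 'd' vs 'd' => same
  Position 2: 'd' vs 'b' => differ
  Position 3: 'd' vs 'b' => differ
  Position 4: 'c' vs 'b' => differ
  Position 5: 'a' vs 'a' => same
  Position 6: 'd' vs 'c' => differ
Total differences (Hamming distance): 4

4


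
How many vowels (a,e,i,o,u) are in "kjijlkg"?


Input: kjijlkg
Checking each character:
  'k' at position 0: consonant
  'j' at position 1: consonant
  'i' at position 2: vowel (running total: 1)
  'j' at position 3: consonant
  'l' at position 4: consonant
  'k' at position 5: consonant
  'g' at position 6: consonant
Total vowels: 1

1


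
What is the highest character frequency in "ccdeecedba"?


Input: ccdeecedba
Character counts:
  'a': 1
  'b': 1
  'c': 3
  'd': 2
  'e': 3
Maximum frequency: 3

3


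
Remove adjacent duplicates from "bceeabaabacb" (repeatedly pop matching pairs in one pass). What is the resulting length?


Input: bceeabaabacb
Stack-based adjacent duplicate removal:
  Read 'b': push. Stack: b
  Read 'c': push. Stack: bc
  Read 'e': push. Stack: bce
  Read 'e': matches stack top 'e' => pop. Stack: bc
  Read 'a': push. Stack: bca
  Read 'b': push. Stack: bcab
  Read 'a': push. Stack: bcaba
  Read 'a': matches stack top 'a' => pop. Stack: bcab
  Read 'b': matches stack top 'b' => pop. Stack: bca
  Read 'a': matches stack top 'a' => pop. Stack: bc
  Read 'c': matches stack top 'c' => pop. Stack: b
  Read 'b': matches stack top 'b' => pop. Stack: (empty)
Final stack: "" (length 0)

0


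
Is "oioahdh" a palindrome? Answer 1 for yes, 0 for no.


Input: oioahdh
Reversed: hdhaoio
  Compare pos 0 ('o') with pos 6 ('h'): MISMATCH
  Compare pos 1 ('i') with pos 5 ('d'): MISMATCH
  Compare pos 2 ('o') with pos 4 ('h'): MISMATCH
Result: not a palindrome

0


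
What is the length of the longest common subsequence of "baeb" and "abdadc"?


LCS of "baeb" and "abdadc"
DP table:
           a    b    d    a    d    c
      0    0    0    0    0    0    0
  b   0    0    1    1    1    1    1
  a   0    1    1    1    2    2    2
  e   0    1    1    1    2    2    2
  b   0    1    2    2    2    2    2
LCS length = dp[4][6] = 2

2


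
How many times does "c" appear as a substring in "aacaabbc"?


Searching for "c" in "aacaabbc"
Scanning each position:
  Position 0: "a" => no
  Position 1: "a" => no
  Position 2: "c" => MATCH
  Position 3: "a" => no
  Position 4: "a" => no
  Position 5: "b" => no
  Position 6: "b" => no
  Position 7: "c" => MATCH
Total occurrences: 2

2


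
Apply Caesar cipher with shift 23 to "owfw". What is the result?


Caesar cipher: shift "owfw" by 23
  'o' (pos 14) + 23 = pos 11 = 'l'
  'w' (pos 22) + 23 = pos 19 = 't'
  'f' (pos 5) + 23 = pos 2 = 'c'
  'w' (pos 22) + 23 = pos 19 = 't'
Result: ltct

ltct


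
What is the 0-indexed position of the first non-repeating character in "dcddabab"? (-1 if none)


Input: dcddabab
Character frequencies:
  'a': 2
  'b': 2
  'c': 1
  'd': 3
Scanning left to right for freq == 1:
  Position 0 ('d'): freq=3, skip
  Position 1 ('c'): unique! => answer = 1

1


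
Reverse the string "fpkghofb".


Input: fpkghofb
Reading characters right to left:
  Position 7: 'b'
  Position 6: 'f'
  Position 5: 'o'
  Position 4: 'h'
  Position 3: 'g'
  Position 2: 'k'
  Position 1: 'p'
  Position 0: 'f'
Reversed: bfohgkpf

bfohgkpf


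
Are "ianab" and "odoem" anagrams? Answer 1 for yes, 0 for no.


Strings: "ianab", "odoem"
Sorted first:  aabin
Sorted second: demoo
Differ at position 0: 'a' vs 'd' => not anagrams

0


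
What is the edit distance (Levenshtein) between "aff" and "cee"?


Computing edit distance: "aff" -> "cee"
DP table:
           c    e    e
      0    1    2    3
  a   1    1    2    3
  f   2    2    2    3
  f   3    3    3    3
Edit distance = dp[3][3] = 3

3


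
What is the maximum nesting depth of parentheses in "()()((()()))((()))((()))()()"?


Input: "()()((()()))((()))((()))()()"
Tracking depth:
  Position 0 '(': depth becomes 1
  Position 1 ')': depth becomes 0
  Position 2 '(': depth becomes 1
  Position 3 ')': depth becomes 0
  Position 4 '(': depth becomes 1
  Position 5 '(': depth becomes 2
  Position 6 '(': depth becomes 3
  Position 7 ')': depth becomes 2
  Position 8 '(': depth becomes 3
  Position 9 ')': depth becomes 2
  Position 10 ')': depth becomes 1
  Position 11 ')': depth becomes 0
  Position 12 '(': depth becomes 1
  Position 13 '(': depth becomes 2
  Position 14 '(': depth becomes 3
  Position 15 ')': depth becomes 2
  Position 16 ')': depth becomes 1
  Position 17 ')': depth becomes 0
  Position 18 '(': depth becomes 1
  Position 19 '(': depth becomes 2
  Position 20 '(': depth becomes 3
  Position 21 ')': depth becomes 2
  Position 22 ')': depth becomes 1
  Position 23 ')': depth becomes 0
  Position 24 '(': depth becomes 1
  Position 25 ')': depth becomes 0
  Position 26 '(': depth becomes 1
  Position 27 ')': depth becomes 0
Maximum depth reached: 3

3


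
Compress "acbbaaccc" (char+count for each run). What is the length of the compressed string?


Input: acbbaaccc
Runs:
  'a' x 1 => "a1"
  'c' x 1 => "c1"
  'b' x 2 => "b2"
  'a' x 2 => "a2"
  'c' x 3 => "c3"
Compressed: "a1c1b2a2c3"
Compressed length: 10

10


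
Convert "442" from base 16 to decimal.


Input: "442" in base 16
Positional expansion:
  Digit '4' (value 4) x 16^2 = 1024
  Digit '4' (value 4) x 16^1 = 64
  Digit '2' (value 2) x 16^0 = 2
Sum = 1090

1090


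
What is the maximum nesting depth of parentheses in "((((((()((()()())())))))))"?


Input: "((((((()((()()())())))))))"
Tracking depth:
  Position 0 '(': depth becomes 1
  Position 1 '(': depth becomes 2
  Position 2 '(': depth becomes 3
  Position 3 '(': depth becomes 4
  Position 4 '(': depth becomes 5
  Position 5 '(': depth becomes 6
  Position 6 '(': depth becomes 7
  Position 7 ')': depth becomes 6
  Position 8 '(': depth becomes 7
  Position 9 '(': depth becomes 8
  Position 10 '(': depth becomes 9
  Position 11 ')': depth becomes 8
  Position 12 '(': depth becomes 9
  Position 13 ')': depth becomes 8
  Position 14 '(': depth becomes 9
  Position 15 ')': depth becomes 8
  Position 16 ')': depth becomes 7
  Position 17 '(': depth becomes 8
  Position 18 ')': depth becomes 7
  Position 19 ')': depth becomes 6
  Position 20 ')': depth becomes 5
  Position 21 ')': depth becomes 4
  Position 22 ')': depth becomes 3
  Position 23 ')': depth becomes 2
  Position 24 ')': depth becomes 1
  Position 25 ')': depth becomes 0
Maximum depth reached: 9

9


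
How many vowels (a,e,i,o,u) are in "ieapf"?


Input: ieapf
Checking each character:
  'i' at position 0: vowel (running total: 1)
  'e' at position 1: vowel (running total: 2)
  'a' at position 2: vowel (running total: 3)
  'p' at position 3: consonant
  'f' at position 4: consonant
Total vowels: 3

3


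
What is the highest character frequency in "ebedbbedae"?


Input: ebedbbedae
Character counts:
  'a': 1
  'b': 3
  'd': 2
  'e': 4
Maximum frequency: 4

4


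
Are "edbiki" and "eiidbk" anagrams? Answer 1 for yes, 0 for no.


Strings: "edbiki", "eiidbk"
Sorted first:  bdeiik
Sorted second: bdeiik
Sorted forms match => anagrams

1


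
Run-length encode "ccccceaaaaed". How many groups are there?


Input: ccccceaaaaed
Scanning for consecutive runs:
  Group 1: 'c' x 5 (positions 0-4)
  Group 2: 'e' x 1 (positions 5-5)
  Group 3: 'a' x 4 (positions 6-9)
  Group 4: 'e' x 1 (positions 10-10)
  Group 5: 'd' x 1 (positions 11-11)
Total groups: 5

5


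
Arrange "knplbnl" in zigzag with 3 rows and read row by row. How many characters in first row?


Zigzag "knplbnl" into 3 rows:
Placing characters:
  'k' => row 0
  'n' => row 1
  'p' => row 2
  'l' => row 1
  'b' => row 0
  'n' => row 1
  'l' => row 2
Rows:
  Row 0: "kb"
  Row 1: "nln"
  Row 2: "pl"
First row length: 2

2


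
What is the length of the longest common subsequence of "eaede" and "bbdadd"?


LCS of "eaede" and "bbdadd"
DP table:
           b    b    d    a    d    d
      0    0    0    0    0    0    0
  e   0    0    0    0    0    0    0
  a   0    0    0    0    1    1    1
  e   0    0    0    0    1    1    1
  d   0    0    0    1    1    2    2
  e   0    0    0    1    1    2    2
LCS length = dp[5][6] = 2

2


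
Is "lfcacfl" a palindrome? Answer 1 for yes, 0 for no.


Input: lfcacfl
Reversed: lfcacfl
  Compare pos 0 ('l') with pos 6 ('l'): match
  Compare pos 1 ('f') with pos 5 ('f'): match
  Compare pos 2 ('c') with pos 4 ('c'): match
Result: palindrome

1


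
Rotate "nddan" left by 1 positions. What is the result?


Input: "nddan", rotate left by 1
First 1 characters: "n"
Remaining characters: "ddan"
Concatenate remaining + first: "ddan" + "n" = "ddann"

ddann


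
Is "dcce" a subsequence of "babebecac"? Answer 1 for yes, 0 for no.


Check if "dcce" is a subsequence of "babebecac"
Greedy scan:
  Position 0 ('b'): no match needed
  Position 1 ('a'): no match needed
  Position 2 ('b'): no match needed
  Position 3 ('e'): no match needed
  Position 4 ('b'): no match needed
  Position 5 ('e'): no match needed
  Position 6 ('c'): no match needed
  Position 7 ('a'): no match needed
  Position 8 ('c'): no match needed
Only matched 0/4 characters => not a subsequence

0


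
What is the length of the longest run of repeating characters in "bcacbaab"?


Input: "bcacbaab"
Scanning for longest run:
  Position 1 ('c'): new char, reset run to 1
  Position 2 ('a'): new char, reset run to 1
  Position 3 ('c'): new char, reset run to 1
  Position 4 ('b'): new char, reset run to 1
  Position 5 ('a'): new char, reset run to 1
  Position 6 ('a'): continues run of 'a', length=2
  Position 7 ('b'): new char, reset run to 1
Longest run: 'a' with length 2

2


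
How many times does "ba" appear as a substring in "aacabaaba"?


Searching for "ba" in "aacabaaba"
Scanning each position:
  Position 0: "aa" => no
  Position 1: "ac" => no
  Position 2: "ca" => no
  Position 3: "ab" => no
  Position 4: "ba" => MATCH
  Position 5: "aa" => no
  Position 6: "ab" => no
  Position 7: "ba" => MATCH
Total occurrences: 2

2


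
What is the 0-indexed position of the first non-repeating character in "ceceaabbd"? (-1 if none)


Input: ceceaabbd
Character frequencies:
  'a': 2
  'b': 2
  'c': 2
  'd': 1
  'e': 2
Scanning left to right for freq == 1:
  Position 0 ('c'): freq=2, skip
  Position 1 ('e'): freq=2, skip
  Position 2 ('c'): freq=2, skip
  Position 3 ('e'): freq=2, skip
  Position 4 ('a'): freq=2, skip
  Position 5 ('a'): freq=2, skip
  Position 6 ('b'): freq=2, skip
  Position 7 ('b'): freq=2, skip
  Position 8 ('d'): unique! => answer = 8

8


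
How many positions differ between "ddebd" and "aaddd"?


Comparing "ddebd" and "aaddd" position by position:
  Position 0: 'd' vs 'a' => DIFFER
  Position 1: 'd' vs 'a' => DIFFER
  Position 2: 'e' vs 'd' => DIFFER
  Position 3: 'b' vs 'd' => DIFFER
  Position 4: 'd' vs 'd' => same
Positions that differ: 4

4


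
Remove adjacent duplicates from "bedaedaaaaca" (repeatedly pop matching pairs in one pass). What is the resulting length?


Input: bedaedaaaaca
Stack-based adjacent duplicate removal:
  Read 'b': push. Stack: b
  Read 'e': push. Stack: be
  Read 'd': push. Stack: bed
  Read 'a': push. Stack: beda
  Read 'e': push. Stack: bedae
  Read 'd': push. Stack: bedaed
  Read 'a': push. Stack: bedaeda
  Read 'a': matches stack top 'a' => pop. Stack: bedaed
  Read 'a': push. Stack: bedaeda
  Read 'a': matches stack top 'a' => pop. Stack: bedaed
  Read 'c': push. Stack: bedaedc
  Read 'a': push. Stack: bedaedca
Final stack: "bedaedca" (length 8)

8


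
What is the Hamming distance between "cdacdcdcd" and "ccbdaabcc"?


Comparing "cdacdcdcd" and "ccbdaabcc" position by position:
  Position 0: 'c' vs 'c' => same
  Position 1: 'd' vs 'c' => differ
  Position 2: 'a' vs 'b' => differ
  Position 3: 'c' vs 'd' => differ
  Position 4: 'd' vs 'a' => differ
  Position 5: 'c' vs 'a' => differ
  Position 6: 'd' vs 'b' => differ
  Position 7: 'c' vs 'c' => same
  Position 8: 'd' vs 'c' => differ
Total differences (Hamming distance): 7

7


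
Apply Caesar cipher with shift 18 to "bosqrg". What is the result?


Caesar cipher: shift "bosqrg" by 18
  'b' (pos 1) + 18 = pos 19 = 't'
  'o' (pos 14) + 18 = pos 6 = 'g'
  's' (pos 18) + 18 = pos 10 = 'k'
  'q' (pos 16) + 18 = pos 8 = 'i'
  'r' (pos 17) + 18 = pos 9 = 'j'
  'g' (pos 6) + 18 = pos 24 = 'y'
Result: tgkijy

tgkijy


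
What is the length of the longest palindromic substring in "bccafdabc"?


Input: "bccafdabc"
Checking substrings for palindromes:
  [1:3] "cc" (len 2) => palindrome
Longest palindromic substring: "cc" with length 2

2


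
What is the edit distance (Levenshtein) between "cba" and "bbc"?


Computing edit distance: "cba" -> "bbc"
DP table:
           b    b    c
      0    1    2    3
  c   1    1    2    2
  b   2    1    1    2
  a   3    2    2    2
Edit distance = dp[3][3] = 2

2


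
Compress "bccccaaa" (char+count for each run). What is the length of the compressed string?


Input: bccccaaa
Runs:
  'b' x 1 => "b1"
  'c' x 4 => "c4"
  'a' x 3 => "a3"
Compressed: "b1c4a3"
Compressed length: 6

6


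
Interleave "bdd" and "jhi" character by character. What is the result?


Interleaving "bdd" and "jhi":
  Position 0: 'b' from first, 'j' from second => "bj"
  Position 1: 'd' from first, 'h' from second => "dh"
  Position 2: 'd' from first, 'i' from second => "di"
Result: bjdhdi

bjdhdi
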